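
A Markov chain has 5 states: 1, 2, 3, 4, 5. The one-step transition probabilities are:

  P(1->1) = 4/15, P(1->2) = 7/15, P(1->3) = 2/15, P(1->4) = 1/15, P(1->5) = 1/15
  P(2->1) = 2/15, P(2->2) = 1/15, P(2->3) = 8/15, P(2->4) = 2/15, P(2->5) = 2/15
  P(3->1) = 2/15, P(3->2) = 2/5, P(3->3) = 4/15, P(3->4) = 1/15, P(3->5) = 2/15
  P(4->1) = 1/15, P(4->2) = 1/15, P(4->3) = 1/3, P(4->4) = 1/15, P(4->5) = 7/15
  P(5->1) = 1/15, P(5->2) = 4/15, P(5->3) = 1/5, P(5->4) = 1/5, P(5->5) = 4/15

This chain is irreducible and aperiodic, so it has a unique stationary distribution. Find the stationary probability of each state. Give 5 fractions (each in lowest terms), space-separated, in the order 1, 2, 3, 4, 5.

The stationary distribution satisfies pi = pi * P, i.e.:
  pi_1 = 4/15*pi_1 + 2/15*pi_2 + 2/15*pi_3 + 1/15*pi_4 + 1/15*pi_5
  pi_2 = 7/15*pi_1 + 1/15*pi_2 + 2/5*pi_3 + 1/15*pi_4 + 4/15*pi_5
  pi_3 = 2/15*pi_1 + 8/15*pi_2 + 4/15*pi_3 + 1/3*pi_4 + 1/5*pi_5
  pi_4 = 1/15*pi_1 + 2/15*pi_2 + 1/15*pi_3 + 1/15*pi_4 + 1/5*pi_5
  pi_5 = 1/15*pi_1 + 2/15*pi_2 + 2/15*pi_3 + 7/15*pi_4 + 4/15*pi_5
with normalization: pi_1 + pi_2 + pi_3 + pi_4 + pi_5 = 1.

Using the first 4 balance equations plus normalization, the linear system A*pi = b is:
  [-11/15, 2/15, 2/15, 1/15, 1/15] . pi = 0
  [7/15, -14/15, 2/5, 1/15, 4/15] . pi = 0
  [2/15, 8/15, -11/15, 1/3, 1/5] . pi = 0
  [1/15, 2/15, 1/15, -14/15, 1/5] . pi = 0
  [1, 1, 1, 1, 1] . pi = 1

Solving yields:
  pi_1 = 82/625
  pi_2 = 163/625
  pi_3 = 196/625
  pi_4 = 68/625
  pi_5 = 116/625

Verification (pi * P):
  82/625*4/15 + 163/625*2/15 + 196/625*2/15 + 68/625*1/15 + 116/625*1/15 = 82/625 = pi_1  (ok)
  82/625*7/15 + 163/625*1/15 + 196/625*2/5 + 68/625*1/15 + 116/625*4/15 = 163/625 = pi_2  (ok)
  82/625*2/15 + 163/625*8/15 + 196/625*4/15 + 68/625*1/3 + 116/625*1/5 = 196/625 = pi_3  (ok)
  82/625*1/15 + 163/625*2/15 + 196/625*1/15 + 68/625*1/15 + 116/625*1/5 = 68/625 = pi_4  (ok)
  82/625*1/15 + 163/625*2/15 + 196/625*2/15 + 68/625*7/15 + 116/625*4/15 = 116/625 = pi_5  (ok)

Answer: 82/625 163/625 196/625 68/625 116/625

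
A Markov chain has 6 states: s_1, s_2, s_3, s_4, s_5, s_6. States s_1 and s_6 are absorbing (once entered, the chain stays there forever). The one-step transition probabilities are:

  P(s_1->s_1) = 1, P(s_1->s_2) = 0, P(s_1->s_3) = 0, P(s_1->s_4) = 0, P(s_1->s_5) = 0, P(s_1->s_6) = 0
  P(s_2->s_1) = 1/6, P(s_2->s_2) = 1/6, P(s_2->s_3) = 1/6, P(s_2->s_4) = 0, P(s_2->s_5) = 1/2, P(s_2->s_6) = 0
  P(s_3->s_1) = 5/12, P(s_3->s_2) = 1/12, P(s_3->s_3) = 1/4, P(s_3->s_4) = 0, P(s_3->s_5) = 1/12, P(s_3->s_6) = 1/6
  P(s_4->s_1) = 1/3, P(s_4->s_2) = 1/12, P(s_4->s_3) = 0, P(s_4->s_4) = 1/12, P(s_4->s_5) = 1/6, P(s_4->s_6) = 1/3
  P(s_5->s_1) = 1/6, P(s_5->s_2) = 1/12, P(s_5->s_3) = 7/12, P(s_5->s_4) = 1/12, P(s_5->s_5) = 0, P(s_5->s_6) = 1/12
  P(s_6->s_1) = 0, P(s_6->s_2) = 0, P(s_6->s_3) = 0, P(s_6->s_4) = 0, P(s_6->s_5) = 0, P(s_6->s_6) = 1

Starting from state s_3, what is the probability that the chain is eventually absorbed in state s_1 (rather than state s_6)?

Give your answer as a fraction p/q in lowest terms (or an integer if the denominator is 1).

Answer: 855/1192

Derivation:
Let a_i = P(absorbed in s_1 | start in state i).
Boundary conditions: a_s_1 = 1, a_s_6 = 0.
For each transient state i, a_i = sum_j P(i->j) * a_j:
  a_s_2 = 1/6*a_s_1 + 1/6*a_s_2 + 1/6*a_s_3 + 0*a_s_4 + 1/2*a_s_5 + 0*a_s_6
  a_s_3 = 5/12*a_s_1 + 1/12*a_s_2 + 1/4*a_s_3 + 0*a_s_4 + 1/12*a_s_5 + 1/6*a_s_6
  a_s_4 = 1/3*a_s_1 + 1/12*a_s_2 + 0*a_s_3 + 1/12*a_s_4 + 1/6*a_s_5 + 1/3*a_s_6
  a_s_5 = 1/6*a_s_1 + 1/12*a_s_2 + 7/12*a_s_3 + 1/12*a_s_4 + 0*a_s_5 + 1/12*a_s_6

Substituting a_s_1 = 1 and a_s_6 = 0, rearrange to (I - Q) a = r where r[i] = P(i -> s_1):
  [5/6, -1/6, 0, -1/2] . (a_s_2, a_s_3, a_s_4, a_s_5) = 1/6
  [-1/12, 3/4, 0, -1/12] . (a_s_2, a_s_3, a_s_4, a_s_5) = 5/12
  [-1/12, 0, 11/12, -1/6] . (a_s_2, a_s_3, a_s_4, a_s_5) = 1/3
  [-1/12, -7/12, -1/12, 1] . (a_s_2, a_s_3, a_s_4, a_s_5) = 1/6

Solving yields:
  a_s_2 = 1813/2384
  a_s_3 = 855/1192
  a_s_4 = 1333/2384
  a_s_5 = 1657/2384

Starting state is s_3, so the absorption probability is a_s_3 = 855/1192.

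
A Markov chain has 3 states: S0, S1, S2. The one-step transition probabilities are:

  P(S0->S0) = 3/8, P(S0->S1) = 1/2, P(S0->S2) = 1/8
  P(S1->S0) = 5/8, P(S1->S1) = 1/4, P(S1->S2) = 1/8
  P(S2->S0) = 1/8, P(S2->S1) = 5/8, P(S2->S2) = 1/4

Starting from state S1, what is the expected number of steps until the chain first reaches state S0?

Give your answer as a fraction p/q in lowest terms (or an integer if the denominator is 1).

Let h_i = expected steps to first reach S0 from state i.
Boundary: h_S0 = 0.
First-step equations for the other states:
  h_S1 = 1 + 5/8*h_S0 + 1/4*h_S1 + 1/8*h_S2
  h_S2 = 1 + 1/8*h_S0 + 5/8*h_S1 + 1/4*h_S2

Substituting h_S0 = 0 and rearranging gives the linear system (I - Q) h = 1:
  [3/4, -1/8] . (h_S1, h_S2) = 1
  [-5/8, 3/4] . (h_S1, h_S2) = 1

Solving yields:
  h_S1 = 56/31
  h_S2 = 88/31

Starting state is S1, so the expected hitting time is h_S1 = 56/31.

Answer: 56/31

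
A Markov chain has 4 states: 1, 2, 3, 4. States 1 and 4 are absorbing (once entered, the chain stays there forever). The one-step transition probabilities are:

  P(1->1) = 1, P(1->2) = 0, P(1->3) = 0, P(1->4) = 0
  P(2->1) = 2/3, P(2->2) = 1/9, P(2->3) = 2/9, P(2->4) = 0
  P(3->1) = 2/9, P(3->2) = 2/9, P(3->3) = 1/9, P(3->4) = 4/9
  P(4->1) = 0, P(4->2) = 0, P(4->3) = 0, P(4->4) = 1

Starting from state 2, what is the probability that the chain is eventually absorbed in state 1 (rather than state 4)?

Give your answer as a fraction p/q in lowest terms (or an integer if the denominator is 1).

Let a_i = P(absorbed in 1 | start in state i).
Boundary conditions: a_1 = 1, a_4 = 0.
For each transient state i, a_i = sum_j P(i->j) * a_j:
  a_2 = 2/3*a_1 + 1/9*a_2 + 2/9*a_3 + 0*a_4
  a_3 = 2/9*a_1 + 2/9*a_2 + 1/9*a_3 + 4/9*a_4

Substituting a_1 = 1 and a_4 = 0, rearrange to (I - Q) a = r where r[i] = P(i -> 1):
  [8/9, -2/9] . (a_2, a_3) = 2/3
  [-2/9, 8/9] . (a_2, a_3) = 2/9

Solving yields:
  a_2 = 13/15
  a_3 = 7/15

Starting state is 2, so the absorption probability is a_2 = 13/15.

Answer: 13/15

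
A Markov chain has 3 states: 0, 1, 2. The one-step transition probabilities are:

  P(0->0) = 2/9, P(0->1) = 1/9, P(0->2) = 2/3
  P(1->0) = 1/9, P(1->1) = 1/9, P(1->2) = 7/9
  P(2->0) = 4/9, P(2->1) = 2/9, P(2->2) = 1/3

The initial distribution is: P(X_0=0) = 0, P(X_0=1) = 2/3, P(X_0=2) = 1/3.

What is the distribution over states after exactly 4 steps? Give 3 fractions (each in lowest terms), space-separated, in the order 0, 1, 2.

Propagating the distribution step by step (d_{t+1} = d_t * P):
d_0 = (0=0, 1=2/3, 2=1/3)
  d_1[0] = 0*2/9 + 2/3*1/9 + 1/3*4/9 = 2/9
  d_1[1] = 0*1/9 + 2/3*1/9 + 1/3*2/9 = 4/27
  d_1[2] = 0*2/3 + 2/3*7/9 + 1/3*1/3 = 17/27
d_1 = (0=2/9, 1=4/27, 2=17/27)
  d_2[0] = 2/9*2/9 + 4/27*1/9 + 17/27*4/9 = 28/81
  d_2[1] = 2/9*1/9 + 4/27*1/9 + 17/27*2/9 = 44/243
  d_2[2] = 2/9*2/3 + 4/27*7/9 + 17/27*1/3 = 115/243
d_2 = (0=28/81, 1=44/243, 2=115/243)
  d_3[0] = 28/81*2/9 + 44/243*1/9 + 115/243*4/9 = 224/729
  d_3[1] = 28/81*1/9 + 44/243*1/9 + 115/243*2/9 = 358/2187
  d_3[2] = 28/81*2/3 + 44/243*7/9 + 115/243*1/3 = 1157/2187
d_3 = (0=224/729, 1=358/2187, 2=1157/2187)
  d_4[0] = 224/729*2/9 + 358/2187*1/9 + 1157/2187*4/9 = 2110/6561
  d_4[1] = 224/729*1/9 + 358/2187*1/9 + 1157/2187*2/9 = 3344/19683
  d_4[2] = 224/729*2/3 + 358/2187*7/9 + 1157/2187*1/3 = 10009/19683
d_4 = (0=2110/6561, 1=3344/19683, 2=10009/19683)

Answer: 2110/6561 3344/19683 10009/19683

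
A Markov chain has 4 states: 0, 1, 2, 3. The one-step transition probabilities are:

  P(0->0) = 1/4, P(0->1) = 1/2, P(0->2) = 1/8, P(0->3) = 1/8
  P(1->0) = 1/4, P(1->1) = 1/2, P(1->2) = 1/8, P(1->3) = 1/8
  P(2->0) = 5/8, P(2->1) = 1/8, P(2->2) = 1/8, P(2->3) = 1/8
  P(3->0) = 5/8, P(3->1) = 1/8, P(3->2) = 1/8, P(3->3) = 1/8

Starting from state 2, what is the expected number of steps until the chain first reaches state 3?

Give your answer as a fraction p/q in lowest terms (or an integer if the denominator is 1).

Let h_i = expected steps to first reach 3 from state i.
Boundary: h_3 = 0.
First-step equations for the other states:
  h_0 = 1 + 1/4*h_0 + 1/2*h_1 + 1/8*h_2 + 1/8*h_3
  h_1 = 1 + 1/4*h_0 + 1/2*h_1 + 1/8*h_2 + 1/8*h_3
  h_2 = 1 + 5/8*h_0 + 1/8*h_1 + 1/8*h_2 + 1/8*h_3

Substituting h_3 = 0 and rearranging gives the linear system (I - Q) h = 1:
  [3/4, -1/2, -1/8] . (h_0, h_1, h_2) = 1
  [-1/4, 1/2, -1/8] . (h_0, h_1, h_2) = 1
  [-5/8, -1/8, 7/8] . (h_0, h_1, h_2) = 1

Solving yields:
  h_0 = 8
  h_1 = 8
  h_2 = 8

Starting state is 2, so the expected hitting time is h_2 = 8.

Answer: 8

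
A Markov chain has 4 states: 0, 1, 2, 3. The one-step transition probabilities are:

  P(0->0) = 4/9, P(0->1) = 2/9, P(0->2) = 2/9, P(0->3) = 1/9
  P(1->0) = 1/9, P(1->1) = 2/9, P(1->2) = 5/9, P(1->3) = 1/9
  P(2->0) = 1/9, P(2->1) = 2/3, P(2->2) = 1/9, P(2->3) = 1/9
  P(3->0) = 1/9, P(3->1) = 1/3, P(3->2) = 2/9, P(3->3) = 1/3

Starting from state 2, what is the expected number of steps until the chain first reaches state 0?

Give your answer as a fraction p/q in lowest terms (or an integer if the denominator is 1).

Answer: 9

Derivation:
Let h_i = expected steps to first reach 0 from state i.
Boundary: h_0 = 0.
First-step equations for the other states:
  h_1 = 1 + 1/9*h_0 + 2/9*h_1 + 5/9*h_2 + 1/9*h_3
  h_2 = 1 + 1/9*h_0 + 2/3*h_1 + 1/9*h_2 + 1/9*h_3
  h_3 = 1 + 1/9*h_0 + 1/3*h_1 + 2/9*h_2 + 1/3*h_3

Substituting h_0 = 0 and rearranging gives the linear system (I - Q) h = 1:
  [7/9, -5/9, -1/9] . (h_1, h_2, h_3) = 1
  [-2/3, 8/9, -1/9] . (h_1, h_2, h_3) = 1
  [-1/3, -2/9, 2/3] . (h_1, h_2, h_3) = 1

Solving yields:
  h_1 = 9
  h_2 = 9
  h_3 = 9

Starting state is 2, so the expected hitting time is h_2 = 9.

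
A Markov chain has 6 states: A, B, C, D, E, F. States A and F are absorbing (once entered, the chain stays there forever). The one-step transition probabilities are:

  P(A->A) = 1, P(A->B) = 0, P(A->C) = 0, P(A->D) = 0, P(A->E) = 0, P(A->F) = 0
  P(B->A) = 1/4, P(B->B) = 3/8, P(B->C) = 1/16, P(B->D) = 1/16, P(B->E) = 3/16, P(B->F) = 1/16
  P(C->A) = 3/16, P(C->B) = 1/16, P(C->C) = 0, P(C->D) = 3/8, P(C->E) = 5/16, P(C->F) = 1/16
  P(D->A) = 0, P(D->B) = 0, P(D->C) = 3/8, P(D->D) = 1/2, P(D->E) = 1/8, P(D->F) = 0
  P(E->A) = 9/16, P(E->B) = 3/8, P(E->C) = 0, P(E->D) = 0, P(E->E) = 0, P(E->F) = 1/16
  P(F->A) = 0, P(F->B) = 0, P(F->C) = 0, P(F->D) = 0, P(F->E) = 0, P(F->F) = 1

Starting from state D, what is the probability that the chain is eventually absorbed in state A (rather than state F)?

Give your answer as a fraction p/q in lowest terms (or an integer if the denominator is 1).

Let a_i = P(absorbed in A | start in state i).
Boundary conditions: a_A = 1, a_F = 0.
For each transient state i, a_i = sum_j P(i->j) * a_j:
  a_B = 1/4*a_A + 3/8*a_B + 1/16*a_C + 1/16*a_D + 3/16*a_E + 1/16*a_F
  a_C = 3/16*a_A + 1/16*a_B + 0*a_C + 3/8*a_D + 5/16*a_E + 1/16*a_F
  a_D = 0*a_A + 0*a_B + 3/8*a_C + 1/2*a_D + 1/8*a_E + 0*a_F
  a_E = 9/16*a_A + 3/8*a_B + 0*a_C + 0*a_D + 0*a_E + 1/16*a_F

Substituting a_A = 1 and a_F = 0, rearrange to (I - Q) a = r where r[i] = P(i -> A):
  [5/8, -1/16, -1/16, -3/16] . (a_B, a_C, a_D, a_E) = 1/4
  [-1/16, 1, -3/8, -5/16] . (a_B, a_C, a_D, a_E) = 3/16
  [0, -3/8, 1/2, -1/8] . (a_B, a_C, a_D, a_E) = 0
  [-3/8, 0, 0, 1] . (a_B, a_C, a_D, a_E) = 9/16

Solving yields:
  a_B = 5035/6078
  a_C = 5023/6078
  a_D = 849/1013
  a_E = 1769/2026

Starting state is D, so the absorption probability is a_D = 849/1013.

Answer: 849/1013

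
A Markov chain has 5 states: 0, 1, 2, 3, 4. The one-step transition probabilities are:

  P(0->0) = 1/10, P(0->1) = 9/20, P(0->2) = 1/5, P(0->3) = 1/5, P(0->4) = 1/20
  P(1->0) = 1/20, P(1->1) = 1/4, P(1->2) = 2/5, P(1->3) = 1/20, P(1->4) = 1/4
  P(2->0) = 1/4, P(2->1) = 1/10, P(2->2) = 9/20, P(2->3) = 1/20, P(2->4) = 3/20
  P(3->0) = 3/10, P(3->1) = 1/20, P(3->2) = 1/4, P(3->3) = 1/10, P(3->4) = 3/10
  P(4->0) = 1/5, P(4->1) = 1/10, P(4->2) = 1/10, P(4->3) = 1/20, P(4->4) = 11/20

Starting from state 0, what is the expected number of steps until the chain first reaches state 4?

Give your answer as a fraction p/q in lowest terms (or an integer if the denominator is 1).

Answer: 8131/1284

Derivation:
Let h_i = expected steps to first reach 4 from state i.
Boundary: h_4 = 0.
First-step equations for the other states:
  h_0 = 1 + 1/10*h_0 + 9/20*h_1 + 1/5*h_2 + 1/5*h_3 + 1/20*h_4
  h_1 = 1 + 1/20*h_0 + 1/4*h_1 + 2/5*h_2 + 1/20*h_3 + 1/4*h_4
  h_2 = 1 + 1/4*h_0 + 1/10*h_1 + 9/20*h_2 + 1/20*h_3 + 3/20*h_4
  h_3 = 1 + 3/10*h_0 + 1/20*h_1 + 1/4*h_2 + 1/10*h_3 + 3/10*h_4

Substituting h_4 = 0 and rearranging gives the linear system (I - Q) h = 1:
  [9/10, -9/20, -1/5, -1/5] . (h_0, h_1, h_2, h_3) = 1
  [-1/20, 3/4, -2/5, -1/20] . (h_0, h_1, h_2, h_3) = 1
  [-1/4, -1/10, 11/20, -1/20] . (h_0, h_1, h_2, h_3) = 1
  [-3/10, -1/20, -1/4, 9/10] . (h_0, h_1, h_2, h_3) = 1

Solving yields:
  h_0 = 8131/1284
  h_1 = 3457/642
  h_2 = 3949/642
  h_3 = 6715/1284

Starting state is 0, so the expected hitting time is h_0 = 8131/1284.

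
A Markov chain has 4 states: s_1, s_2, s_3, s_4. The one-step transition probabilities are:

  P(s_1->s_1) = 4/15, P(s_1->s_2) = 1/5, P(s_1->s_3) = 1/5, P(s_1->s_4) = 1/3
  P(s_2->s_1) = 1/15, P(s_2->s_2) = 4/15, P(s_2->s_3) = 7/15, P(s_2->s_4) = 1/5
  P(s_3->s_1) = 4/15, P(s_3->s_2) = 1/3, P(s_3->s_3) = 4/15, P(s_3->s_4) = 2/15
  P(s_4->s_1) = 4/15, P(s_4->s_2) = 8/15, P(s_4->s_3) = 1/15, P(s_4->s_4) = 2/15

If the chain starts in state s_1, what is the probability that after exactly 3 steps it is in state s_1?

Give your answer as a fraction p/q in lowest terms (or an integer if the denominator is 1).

Answer: 221/1125

Derivation:
Computing P^3 by repeated multiplication:
P^1 =
  s_1: [4/15, 1/5, 1/5, 1/3]
  s_2: [1/15, 4/15, 7/15, 1/5]
  s_3: [4/15, 1/3, 4/15, 2/15]
  s_4: [4/15, 8/15, 1/15, 2/15]
P^2 =
  s_1: [17/75, 79/225, 2/9, 1/5]
  s_2: [16/75, 26/75, 62/225, 37/225]
  s_3: [1/5, 68/225, 13/45, 47/225]
  s_4: [4/25, 13/45, 74/225, 2/9]
P^3 =
  s_1: [221/1125, 1079/3375, 317/1125, 682/3375]
  s_2: [74/375, 118/375, 13/45, 224/1125]
  s_3: [232/1125, 1108/3375, 34/125, 653/3375]
  s_4: [47/225, 1138/3375, 101/375, 623/3375]

(P^3)[s_1 -> s_1] = 221/1125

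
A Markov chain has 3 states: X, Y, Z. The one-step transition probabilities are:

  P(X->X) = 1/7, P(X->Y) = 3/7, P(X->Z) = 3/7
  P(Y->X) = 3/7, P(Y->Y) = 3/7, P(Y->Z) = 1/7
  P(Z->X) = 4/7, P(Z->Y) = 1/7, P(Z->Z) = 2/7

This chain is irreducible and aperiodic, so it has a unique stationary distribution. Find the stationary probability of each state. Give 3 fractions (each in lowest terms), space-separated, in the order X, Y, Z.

The stationary distribution satisfies pi = pi * P, i.e.:
  pi_X = 1/7*pi_X + 3/7*pi_Y + 4/7*pi_Z
  pi_Y = 3/7*pi_X + 3/7*pi_Y + 1/7*pi_Z
  pi_Z = 3/7*pi_X + 1/7*pi_Y + 2/7*pi_Z
with normalization: pi_X + pi_Y + pi_Z = 1.

Using the first 2 balance equations plus normalization, the linear system A*pi = b is:
  [-6/7, 3/7, 4/7] . pi = 0
  [3/7, -4/7, 1/7] . pi = 0
  [1, 1, 1] . pi = 1

Solving yields:
  pi_X = 19/52
  pi_Y = 9/26
  pi_Z = 15/52

Verification (pi * P):
  19/52*1/7 + 9/26*3/7 + 15/52*4/7 = 19/52 = pi_X  (ok)
  19/52*3/7 + 9/26*3/7 + 15/52*1/7 = 9/26 = pi_Y  (ok)
  19/52*3/7 + 9/26*1/7 + 15/52*2/7 = 15/52 = pi_Z  (ok)

Answer: 19/52 9/26 15/52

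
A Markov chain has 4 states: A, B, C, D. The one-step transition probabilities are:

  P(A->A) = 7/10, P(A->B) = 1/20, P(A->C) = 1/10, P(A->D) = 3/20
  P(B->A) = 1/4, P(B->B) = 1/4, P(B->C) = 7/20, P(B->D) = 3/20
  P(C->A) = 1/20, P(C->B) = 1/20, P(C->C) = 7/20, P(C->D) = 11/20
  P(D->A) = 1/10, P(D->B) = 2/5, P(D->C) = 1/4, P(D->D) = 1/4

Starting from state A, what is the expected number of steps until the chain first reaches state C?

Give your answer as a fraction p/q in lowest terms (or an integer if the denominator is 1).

Let h_i = expected steps to first reach C from state i.
Boundary: h_C = 0.
First-step equations for the other states:
  h_A = 1 + 7/10*h_A + 1/20*h_B + 1/10*h_C + 3/20*h_D
  h_B = 1 + 1/4*h_A + 1/4*h_B + 7/20*h_C + 3/20*h_D
  h_D = 1 + 1/10*h_A + 2/5*h_B + 1/4*h_C + 1/4*h_D

Substituting h_C = 0 and rearranging gives the linear system (I - Q) h = 1:
  [3/10, -1/20, -3/20] . (h_A, h_B, h_D) = 1
  [-1/4, 3/4, -3/20] . (h_A, h_B, h_D) = 1
  [-1/10, -2/5, 3/4] . (h_A, h_B, h_D) = 1

Solving yields:
  h_A = 384/61
  h_B = 264/61
  h_D = 820/183

Starting state is A, so the expected hitting time is h_A = 384/61.

Answer: 384/61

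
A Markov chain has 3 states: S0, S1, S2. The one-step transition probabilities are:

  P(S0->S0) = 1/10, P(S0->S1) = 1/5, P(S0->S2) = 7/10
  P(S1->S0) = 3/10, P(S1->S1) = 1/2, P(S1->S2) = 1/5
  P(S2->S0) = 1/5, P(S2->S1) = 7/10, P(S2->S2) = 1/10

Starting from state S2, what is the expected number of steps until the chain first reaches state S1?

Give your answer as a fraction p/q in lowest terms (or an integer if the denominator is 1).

Let h_i = expected steps to first reach S1 from state i.
Boundary: h_S1 = 0.
First-step equations for the other states:
  h_S0 = 1 + 1/10*h_S0 + 1/5*h_S1 + 7/10*h_S2
  h_S2 = 1 + 1/5*h_S0 + 7/10*h_S1 + 1/10*h_S2

Substituting h_S1 = 0 and rearranging gives the linear system (I - Q) h = 1:
  [9/10, -7/10] . (h_S0, h_S2) = 1
  [-1/5, 9/10] . (h_S0, h_S2) = 1

Solving yields:
  h_S0 = 160/67
  h_S2 = 110/67

Starting state is S2, so the expected hitting time is h_S2 = 110/67.

Answer: 110/67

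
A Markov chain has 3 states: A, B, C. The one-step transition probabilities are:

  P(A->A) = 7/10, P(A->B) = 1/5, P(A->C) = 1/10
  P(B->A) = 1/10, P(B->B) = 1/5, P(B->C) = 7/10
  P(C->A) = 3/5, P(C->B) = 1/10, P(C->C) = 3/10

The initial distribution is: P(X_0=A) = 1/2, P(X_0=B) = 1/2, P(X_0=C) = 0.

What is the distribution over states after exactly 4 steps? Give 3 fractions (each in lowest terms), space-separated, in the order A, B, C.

Answer: 1431/2500 109/625 633/2500

Derivation:
Propagating the distribution step by step (d_{t+1} = d_t * P):
d_0 = (A=1/2, B=1/2, C=0)
  d_1[A] = 1/2*7/10 + 1/2*1/10 + 0*3/5 = 2/5
  d_1[B] = 1/2*1/5 + 1/2*1/5 + 0*1/10 = 1/5
  d_1[C] = 1/2*1/10 + 1/2*7/10 + 0*3/10 = 2/5
d_1 = (A=2/5, B=1/5, C=2/5)
  d_2[A] = 2/5*7/10 + 1/5*1/10 + 2/5*3/5 = 27/50
  d_2[B] = 2/5*1/5 + 1/5*1/5 + 2/5*1/10 = 4/25
  d_2[C] = 2/5*1/10 + 1/5*7/10 + 2/5*3/10 = 3/10
d_2 = (A=27/50, B=4/25, C=3/10)
  d_3[A] = 27/50*7/10 + 4/25*1/10 + 3/10*3/5 = 287/500
  d_3[B] = 27/50*1/5 + 4/25*1/5 + 3/10*1/10 = 17/100
  d_3[C] = 27/50*1/10 + 4/25*7/10 + 3/10*3/10 = 32/125
d_3 = (A=287/500, B=17/100, C=32/125)
  d_4[A] = 287/500*7/10 + 17/100*1/10 + 32/125*3/5 = 1431/2500
  d_4[B] = 287/500*1/5 + 17/100*1/5 + 32/125*1/10 = 109/625
  d_4[C] = 287/500*1/10 + 17/100*7/10 + 32/125*3/10 = 633/2500
d_4 = (A=1431/2500, B=109/625, C=633/2500)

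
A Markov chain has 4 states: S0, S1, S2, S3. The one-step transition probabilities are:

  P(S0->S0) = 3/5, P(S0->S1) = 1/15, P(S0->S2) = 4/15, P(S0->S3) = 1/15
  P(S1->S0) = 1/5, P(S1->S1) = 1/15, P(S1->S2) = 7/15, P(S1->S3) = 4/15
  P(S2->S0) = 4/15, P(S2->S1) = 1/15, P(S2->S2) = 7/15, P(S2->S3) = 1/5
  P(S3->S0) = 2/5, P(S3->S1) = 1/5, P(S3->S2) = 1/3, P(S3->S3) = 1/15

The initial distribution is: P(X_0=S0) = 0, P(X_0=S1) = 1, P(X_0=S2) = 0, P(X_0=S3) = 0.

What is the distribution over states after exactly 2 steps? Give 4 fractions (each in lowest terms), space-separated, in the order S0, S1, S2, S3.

Answer: 82/225 23/225 88/225 32/225

Derivation:
Propagating the distribution step by step (d_{t+1} = d_t * P):
d_0 = (S0=0, S1=1, S2=0, S3=0)
  d_1[S0] = 0*3/5 + 1*1/5 + 0*4/15 + 0*2/5 = 1/5
  d_1[S1] = 0*1/15 + 1*1/15 + 0*1/15 + 0*1/5 = 1/15
  d_1[S2] = 0*4/15 + 1*7/15 + 0*7/15 + 0*1/3 = 7/15
  d_1[S3] = 0*1/15 + 1*4/15 + 0*1/5 + 0*1/15 = 4/15
d_1 = (S0=1/5, S1=1/15, S2=7/15, S3=4/15)
  d_2[S0] = 1/5*3/5 + 1/15*1/5 + 7/15*4/15 + 4/15*2/5 = 82/225
  d_2[S1] = 1/5*1/15 + 1/15*1/15 + 7/15*1/15 + 4/15*1/5 = 23/225
  d_2[S2] = 1/5*4/15 + 1/15*7/15 + 7/15*7/15 + 4/15*1/3 = 88/225
  d_2[S3] = 1/5*1/15 + 1/15*4/15 + 7/15*1/5 + 4/15*1/15 = 32/225
d_2 = (S0=82/225, S1=23/225, S2=88/225, S3=32/225)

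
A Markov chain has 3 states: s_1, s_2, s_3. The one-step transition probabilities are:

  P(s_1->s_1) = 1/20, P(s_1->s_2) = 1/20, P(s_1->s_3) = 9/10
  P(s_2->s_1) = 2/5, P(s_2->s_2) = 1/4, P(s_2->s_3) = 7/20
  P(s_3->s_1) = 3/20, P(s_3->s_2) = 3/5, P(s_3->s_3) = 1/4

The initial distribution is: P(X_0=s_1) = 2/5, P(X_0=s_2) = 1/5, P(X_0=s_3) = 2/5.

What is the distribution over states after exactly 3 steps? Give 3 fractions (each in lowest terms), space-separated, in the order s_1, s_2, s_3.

Answer: 9189/40000 6849/20000 17113/40000

Derivation:
Propagating the distribution step by step (d_{t+1} = d_t * P):
d_0 = (s_1=2/5, s_2=1/5, s_3=2/5)
  d_1[s_1] = 2/5*1/20 + 1/5*2/5 + 2/5*3/20 = 4/25
  d_1[s_2] = 2/5*1/20 + 1/5*1/4 + 2/5*3/5 = 31/100
  d_1[s_3] = 2/5*9/10 + 1/5*7/20 + 2/5*1/4 = 53/100
d_1 = (s_1=4/25, s_2=31/100, s_3=53/100)
  d_2[s_1] = 4/25*1/20 + 31/100*2/5 + 53/100*3/20 = 423/2000
  d_2[s_2] = 4/25*1/20 + 31/100*1/4 + 53/100*3/5 = 807/2000
  d_2[s_3] = 4/25*9/10 + 31/100*7/20 + 53/100*1/4 = 77/200
d_2 = (s_1=423/2000, s_2=807/2000, s_3=77/200)
  d_3[s_1] = 423/2000*1/20 + 807/2000*2/5 + 77/200*3/20 = 9189/40000
  d_3[s_2] = 423/2000*1/20 + 807/2000*1/4 + 77/200*3/5 = 6849/20000
  d_3[s_3] = 423/2000*9/10 + 807/2000*7/20 + 77/200*1/4 = 17113/40000
d_3 = (s_1=9189/40000, s_2=6849/20000, s_3=17113/40000)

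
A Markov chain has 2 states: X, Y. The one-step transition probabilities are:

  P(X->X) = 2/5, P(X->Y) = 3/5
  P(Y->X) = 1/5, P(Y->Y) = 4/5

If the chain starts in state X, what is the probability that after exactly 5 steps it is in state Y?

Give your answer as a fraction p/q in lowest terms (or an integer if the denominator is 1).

Computing P^5 by repeated multiplication:
P^1 =
  X: [2/5, 3/5]
  Y: [1/5, 4/5]
P^2 =
  X: [7/25, 18/25]
  Y: [6/25, 19/25]
P^3 =
  X: [32/125, 93/125]
  Y: [31/125, 94/125]
P^4 =
  X: [157/625, 468/625]
  Y: [156/625, 469/625]
P^5 =
  X: [782/3125, 2343/3125]
  Y: [781/3125, 2344/3125]

(P^5)[X -> Y] = 2343/3125

Answer: 2343/3125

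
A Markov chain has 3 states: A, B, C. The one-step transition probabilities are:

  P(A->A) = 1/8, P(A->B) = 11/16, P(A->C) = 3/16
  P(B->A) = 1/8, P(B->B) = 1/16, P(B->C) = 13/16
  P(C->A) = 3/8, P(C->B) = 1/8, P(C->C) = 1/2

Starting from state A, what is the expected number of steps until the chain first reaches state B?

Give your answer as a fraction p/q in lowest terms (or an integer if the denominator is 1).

Let h_i = expected steps to first reach B from state i.
Boundary: h_B = 0.
First-step equations for the other states:
  h_A = 1 + 1/8*h_A + 11/16*h_B + 3/16*h_C
  h_C = 1 + 3/8*h_A + 1/8*h_B + 1/2*h_C

Substituting h_B = 0 and rearranging gives the linear system (I - Q) h = 1:
  [7/8, -3/16] . (h_A, h_C) = 1
  [-3/8, 1/2] . (h_A, h_C) = 1

Solving yields:
  h_A = 88/47
  h_C = 160/47

Starting state is A, so the expected hitting time is h_A = 88/47.

Answer: 88/47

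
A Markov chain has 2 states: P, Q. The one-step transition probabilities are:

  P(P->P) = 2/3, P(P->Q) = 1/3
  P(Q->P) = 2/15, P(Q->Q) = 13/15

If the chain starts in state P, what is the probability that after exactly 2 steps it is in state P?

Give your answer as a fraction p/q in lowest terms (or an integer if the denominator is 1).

Computing P^2 by repeated multiplication:
P^1 =
  P: [2/3, 1/3]
  Q: [2/15, 13/15]
P^2 =
  P: [22/45, 23/45]
  Q: [46/225, 179/225]

(P^2)[P -> P] = 22/45

Answer: 22/45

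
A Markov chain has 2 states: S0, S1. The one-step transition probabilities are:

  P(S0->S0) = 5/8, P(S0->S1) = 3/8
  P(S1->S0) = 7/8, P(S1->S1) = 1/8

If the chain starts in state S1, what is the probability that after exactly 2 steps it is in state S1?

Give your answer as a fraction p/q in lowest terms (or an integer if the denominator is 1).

Computing P^2 by repeated multiplication:
P^1 =
  S0: [5/8, 3/8]
  S1: [7/8, 1/8]
P^2 =
  S0: [23/32, 9/32]
  S1: [21/32, 11/32]

(P^2)[S1 -> S1] = 11/32

Answer: 11/32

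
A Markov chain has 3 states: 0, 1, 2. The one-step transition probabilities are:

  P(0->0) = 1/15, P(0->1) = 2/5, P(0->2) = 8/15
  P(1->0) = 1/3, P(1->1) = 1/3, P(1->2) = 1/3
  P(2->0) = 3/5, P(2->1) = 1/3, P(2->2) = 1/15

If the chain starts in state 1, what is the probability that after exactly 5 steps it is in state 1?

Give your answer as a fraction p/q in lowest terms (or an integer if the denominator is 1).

Answer: 53972/151875

Derivation:
Computing P^5 by repeated multiplication:
P^1 =
  0: [1/15, 2/5, 8/15]
  1: [1/3, 1/3, 1/3]
  2: [3/5, 1/3, 1/15]
P^2 =
  0: [103/225, 76/225, 46/225]
  1: [1/3, 16/45, 14/45]
  2: [43/225, 28/75, 98/225]
P^3 =
  0: [299/1125, 1228/3375, 10/27]
  1: [221/675, 16/45, 214/675]
  2: [269/675, 1168/3375, 862/3375]
P^4 =
  0: [18287/50625, 5924/16875, 14566/50625]
  1: [3347/10125, 3596/10125, 3182/10125]
  2: [4981/16875, 3644/10125, 17462/50625]
P^5 =
  0: [238241/759375, 271412/759375, 249722/759375]
  1: [3331/10125, 53972/151875, 47938/151875]
  2: [263201/759375, 89356/253125, 228106/759375]

(P^5)[1 -> 1] = 53972/151875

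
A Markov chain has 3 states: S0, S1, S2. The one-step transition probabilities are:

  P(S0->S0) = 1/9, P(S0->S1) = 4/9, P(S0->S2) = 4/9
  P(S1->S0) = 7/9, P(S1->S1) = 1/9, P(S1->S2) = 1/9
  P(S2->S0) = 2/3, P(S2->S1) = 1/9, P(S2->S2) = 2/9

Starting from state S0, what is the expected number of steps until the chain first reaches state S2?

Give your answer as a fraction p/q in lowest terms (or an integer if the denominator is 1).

Let h_i = expected steps to first reach S2 from state i.
Boundary: h_S2 = 0.
First-step equations for the other states:
  h_S0 = 1 + 1/9*h_S0 + 4/9*h_S1 + 4/9*h_S2
  h_S1 = 1 + 7/9*h_S0 + 1/9*h_S1 + 1/9*h_S2

Substituting h_S2 = 0 and rearranging gives the linear system (I - Q) h = 1:
  [8/9, -4/9] . (h_S0, h_S1) = 1
  [-7/9, 8/9] . (h_S0, h_S1) = 1

Solving yields:
  h_S0 = 3
  h_S1 = 15/4

Starting state is S0, so the expected hitting time is h_S0 = 3.

Answer: 3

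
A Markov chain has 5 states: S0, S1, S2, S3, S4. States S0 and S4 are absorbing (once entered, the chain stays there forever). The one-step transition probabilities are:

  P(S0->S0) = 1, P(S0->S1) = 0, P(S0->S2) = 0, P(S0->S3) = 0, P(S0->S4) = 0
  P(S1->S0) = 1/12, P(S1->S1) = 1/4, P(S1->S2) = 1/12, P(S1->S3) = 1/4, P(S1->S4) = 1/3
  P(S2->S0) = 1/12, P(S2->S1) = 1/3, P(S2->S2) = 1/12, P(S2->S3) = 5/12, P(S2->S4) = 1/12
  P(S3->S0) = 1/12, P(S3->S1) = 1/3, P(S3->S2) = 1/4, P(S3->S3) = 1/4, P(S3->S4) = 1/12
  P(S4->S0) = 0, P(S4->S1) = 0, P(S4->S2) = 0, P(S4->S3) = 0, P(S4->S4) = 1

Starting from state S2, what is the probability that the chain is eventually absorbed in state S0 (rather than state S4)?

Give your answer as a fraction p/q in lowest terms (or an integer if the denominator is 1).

Answer: 13/38

Derivation:
Let a_i = P(absorbed in S0 | start in state i).
Boundary conditions: a_S0 = 1, a_S4 = 0.
For each transient state i, a_i = sum_j P(i->j) * a_j:
  a_S1 = 1/12*a_S0 + 1/4*a_S1 + 1/12*a_S2 + 1/4*a_S3 + 1/3*a_S4
  a_S2 = 1/12*a_S0 + 1/3*a_S1 + 1/12*a_S2 + 5/12*a_S3 + 1/12*a_S4
  a_S3 = 1/12*a_S0 + 1/3*a_S1 + 1/4*a_S2 + 1/4*a_S3 + 1/12*a_S4

Substituting a_S0 = 1 and a_S4 = 0, rearrange to (I - Q) a = r where r[i] = P(i -> S0):
  [3/4, -1/12, -1/4] . (a_S1, a_S2, a_S3) = 1/12
  [-1/3, 11/12, -5/12] . (a_S1, a_S2, a_S3) = 1/12
  [-1/3, -1/4, 3/4] . (a_S1, a_S2, a_S3) = 1/12

Solving yields:
  a_S1 = 5/19
  a_S2 = 13/38
  a_S3 = 13/38

Starting state is S2, so the absorption probability is a_S2 = 13/38.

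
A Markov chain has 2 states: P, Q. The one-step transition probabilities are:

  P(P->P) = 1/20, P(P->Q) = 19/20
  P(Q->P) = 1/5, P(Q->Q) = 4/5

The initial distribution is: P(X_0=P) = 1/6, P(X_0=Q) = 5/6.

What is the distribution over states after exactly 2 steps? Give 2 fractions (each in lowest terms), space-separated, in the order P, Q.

Answer: 139/800 661/800

Derivation:
Propagating the distribution step by step (d_{t+1} = d_t * P):
d_0 = (P=1/6, Q=5/6)
  d_1[P] = 1/6*1/20 + 5/6*1/5 = 7/40
  d_1[Q] = 1/6*19/20 + 5/6*4/5 = 33/40
d_1 = (P=7/40, Q=33/40)
  d_2[P] = 7/40*1/20 + 33/40*1/5 = 139/800
  d_2[Q] = 7/40*19/20 + 33/40*4/5 = 661/800
d_2 = (P=139/800, Q=661/800)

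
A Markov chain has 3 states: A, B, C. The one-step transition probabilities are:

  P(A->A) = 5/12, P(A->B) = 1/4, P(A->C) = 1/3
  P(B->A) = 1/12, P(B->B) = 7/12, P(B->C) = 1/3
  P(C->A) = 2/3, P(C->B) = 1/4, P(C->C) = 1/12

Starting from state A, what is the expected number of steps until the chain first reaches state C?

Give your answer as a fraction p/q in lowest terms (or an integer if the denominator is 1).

Answer: 3

Derivation:
Let h_i = expected steps to first reach C from state i.
Boundary: h_C = 0.
First-step equations for the other states:
  h_A = 1 + 5/12*h_A + 1/4*h_B + 1/3*h_C
  h_B = 1 + 1/12*h_A + 7/12*h_B + 1/3*h_C

Substituting h_C = 0 and rearranging gives the linear system (I - Q) h = 1:
  [7/12, -1/4] . (h_A, h_B) = 1
  [-1/12, 5/12] . (h_A, h_B) = 1

Solving yields:
  h_A = 3
  h_B = 3

Starting state is A, so the expected hitting time is h_A = 3.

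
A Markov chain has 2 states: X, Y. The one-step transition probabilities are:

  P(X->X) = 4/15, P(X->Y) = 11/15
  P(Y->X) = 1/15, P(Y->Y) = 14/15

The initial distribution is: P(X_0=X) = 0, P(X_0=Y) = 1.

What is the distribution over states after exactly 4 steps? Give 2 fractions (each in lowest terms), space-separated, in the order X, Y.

Propagating the distribution step by step (d_{t+1} = d_t * P):
d_0 = (X=0, Y=1)
  d_1[X] = 0*4/15 + 1*1/15 = 1/15
  d_1[Y] = 0*11/15 + 1*14/15 = 14/15
d_1 = (X=1/15, Y=14/15)
  d_2[X] = 1/15*4/15 + 14/15*1/15 = 2/25
  d_2[Y] = 1/15*11/15 + 14/15*14/15 = 23/25
d_2 = (X=2/25, Y=23/25)
  d_3[X] = 2/25*4/15 + 23/25*1/15 = 31/375
  d_3[Y] = 2/25*11/15 + 23/25*14/15 = 344/375
d_3 = (X=31/375, Y=344/375)
  d_4[X] = 31/375*4/15 + 344/375*1/15 = 52/625
  d_4[Y] = 31/375*11/15 + 344/375*14/15 = 573/625
d_4 = (X=52/625, Y=573/625)

Answer: 52/625 573/625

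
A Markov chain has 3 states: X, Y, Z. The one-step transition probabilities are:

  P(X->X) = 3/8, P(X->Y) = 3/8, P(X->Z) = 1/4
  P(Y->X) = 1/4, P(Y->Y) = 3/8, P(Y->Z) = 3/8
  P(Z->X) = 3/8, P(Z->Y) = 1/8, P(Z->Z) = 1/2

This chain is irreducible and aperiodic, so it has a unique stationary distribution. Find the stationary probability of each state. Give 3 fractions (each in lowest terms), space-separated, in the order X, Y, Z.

Answer: 17/50 7/25 19/50

Derivation:
The stationary distribution satisfies pi = pi * P, i.e.:
  pi_X = 3/8*pi_X + 1/4*pi_Y + 3/8*pi_Z
  pi_Y = 3/8*pi_X + 3/8*pi_Y + 1/8*pi_Z
  pi_Z = 1/4*pi_X + 3/8*pi_Y + 1/2*pi_Z
with normalization: pi_X + pi_Y + pi_Z = 1.

Using the first 2 balance equations plus normalization, the linear system A*pi = b is:
  [-5/8, 1/4, 3/8] . pi = 0
  [3/8, -5/8, 1/8] . pi = 0
  [1, 1, 1] . pi = 1

Solving yields:
  pi_X = 17/50
  pi_Y = 7/25
  pi_Z = 19/50

Verification (pi * P):
  17/50*3/8 + 7/25*1/4 + 19/50*3/8 = 17/50 = pi_X  (ok)
  17/50*3/8 + 7/25*3/8 + 19/50*1/8 = 7/25 = pi_Y  (ok)
  17/50*1/4 + 7/25*3/8 + 19/50*1/2 = 19/50 = pi_Z  (ok)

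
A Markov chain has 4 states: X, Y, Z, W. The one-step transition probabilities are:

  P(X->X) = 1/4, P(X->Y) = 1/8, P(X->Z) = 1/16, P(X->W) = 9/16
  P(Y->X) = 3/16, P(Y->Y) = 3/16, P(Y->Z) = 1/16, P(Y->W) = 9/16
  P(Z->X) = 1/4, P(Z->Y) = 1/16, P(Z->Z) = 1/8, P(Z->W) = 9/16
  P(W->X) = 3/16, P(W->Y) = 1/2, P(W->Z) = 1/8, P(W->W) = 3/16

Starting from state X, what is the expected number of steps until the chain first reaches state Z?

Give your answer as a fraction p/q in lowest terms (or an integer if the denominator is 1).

Answer: 352/31

Derivation:
Let h_i = expected steps to first reach Z from state i.
Boundary: h_Z = 0.
First-step equations for the other states:
  h_X = 1 + 1/4*h_X + 1/8*h_Y + 1/16*h_Z + 9/16*h_W
  h_Y = 1 + 3/16*h_X + 3/16*h_Y + 1/16*h_Z + 9/16*h_W
  h_W = 1 + 3/16*h_X + 1/2*h_Y + 1/8*h_Z + 3/16*h_W

Substituting h_Z = 0 and rearranging gives the linear system (I - Q) h = 1:
  [3/4, -1/8, -9/16] . (h_X, h_Y, h_W) = 1
  [-3/16, 13/16, -9/16] . (h_X, h_Y, h_W) = 1
  [-3/16, -1/2, 13/16] . (h_X, h_Y, h_W) = 1

Solving yields:
  h_X = 352/31
  h_Y = 352/31
  h_W = 336/31

Starting state is X, so the expected hitting time is h_X = 352/31.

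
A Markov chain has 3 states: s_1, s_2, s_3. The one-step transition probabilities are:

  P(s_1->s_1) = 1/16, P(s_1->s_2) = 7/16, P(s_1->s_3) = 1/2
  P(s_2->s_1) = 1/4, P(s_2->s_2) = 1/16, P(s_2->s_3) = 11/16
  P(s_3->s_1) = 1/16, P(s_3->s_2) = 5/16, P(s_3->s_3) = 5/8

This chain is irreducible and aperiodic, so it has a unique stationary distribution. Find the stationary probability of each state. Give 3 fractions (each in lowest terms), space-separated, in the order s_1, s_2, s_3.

Answer: 35/314 41/157 197/314

Derivation:
The stationary distribution satisfies pi = pi * P, i.e.:
  pi_s_1 = 1/16*pi_s_1 + 1/4*pi_s_2 + 1/16*pi_s_3
  pi_s_2 = 7/16*pi_s_1 + 1/16*pi_s_2 + 5/16*pi_s_3
  pi_s_3 = 1/2*pi_s_1 + 11/16*pi_s_2 + 5/8*pi_s_3
with normalization: pi_s_1 + pi_s_2 + pi_s_3 = 1.

Using the first 2 balance equations plus normalization, the linear system A*pi = b is:
  [-15/16, 1/4, 1/16] . pi = 0
  [7/16, -15/16, 5/16] . pi = 0
  [1, 1, 1] . pi = 1

Solving yields:
  pi_s_1 = 35/314
  pi_s_2 = 41/157
  pi_s_3 = 197/314

Verification (pi * P):
  35/314*1/16 + 41/157*1/4 + 197/314*1/16 = 35/314 = pi_s_1  (ok)
  35/314*7/16 + 41/157*1/16 + 197/314*5/16 = 41/157 = pi_s_2  (ok)
  35/314*1/2 + 41/157*11/16 + 197/314*5/8 = 197/314 = pi_s_3  (ok)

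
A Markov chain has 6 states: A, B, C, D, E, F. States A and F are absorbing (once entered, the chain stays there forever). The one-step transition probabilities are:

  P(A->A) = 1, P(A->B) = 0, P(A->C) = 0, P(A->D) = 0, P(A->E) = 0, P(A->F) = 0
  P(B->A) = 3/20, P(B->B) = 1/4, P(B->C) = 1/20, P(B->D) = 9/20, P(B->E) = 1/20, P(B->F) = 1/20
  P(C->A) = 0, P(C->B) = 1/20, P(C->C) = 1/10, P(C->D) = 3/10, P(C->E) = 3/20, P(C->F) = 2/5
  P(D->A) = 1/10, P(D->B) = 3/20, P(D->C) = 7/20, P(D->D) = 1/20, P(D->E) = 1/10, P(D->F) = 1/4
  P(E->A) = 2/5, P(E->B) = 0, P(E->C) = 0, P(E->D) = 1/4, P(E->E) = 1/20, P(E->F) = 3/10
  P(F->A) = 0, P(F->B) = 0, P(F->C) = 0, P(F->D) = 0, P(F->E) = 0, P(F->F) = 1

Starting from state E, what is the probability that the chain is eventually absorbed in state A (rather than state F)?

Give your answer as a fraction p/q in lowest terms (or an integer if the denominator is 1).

Answer: 34917/69751

Derivation:
Let a_i = P(absorbed in A | start in state i).
Boundary conditions: a_A = 1, a_F = 0.
For each transient state i, a_i = sum_j P(i->j) * a_j:
  a_B = 3/20*a_A + 1/4*a_B + 1/20*a_C + 9/20*a_D + 1/20*a_E + 1/20*a_F
  a_C = 0*a_A + 1/20*a_B + 1/10*a_C + 3/10*a_D + 3/20*a_E + 2/5*a_F
  a_D = 1/10*a_A + 3/20*a_B + 7/20*a_C + 1/20*a_D + 1/10*a_E + 1/4*a_F
  a_E = 2/5*a_A + 0*a_B + 0*a_C + 1/4*a_D + 1/20*a_E + 3/10*a_F

Substituting a_A = 1 and a_F = 0, rearrange to (I - Q) a = r where r[i] = P(i -> A):
  [3/4, -1/20, -9/20, -1/20] . (a_B, a_C, a_D, a_E) = 3/20
  [-1/20, 9/10, -3/10, -3/20] . (a_B, a_C, a_D, a_E) = 0
  [-3/20, -7/20, 19/20, -1/10] . (a_B, a_C, a_D, a_E) = 1/10
  [0, 0, -1/4, 19/20] . (a_B, a_C, a_D, a_E) = 2/5

Solving yields:
  a_B = 29895/69751
  a_C = 14508/69751
  a_D = 21083/69751
  a_E = 34917/69751

Starting state is E, so the absorption probability is a_E = 34917/69751.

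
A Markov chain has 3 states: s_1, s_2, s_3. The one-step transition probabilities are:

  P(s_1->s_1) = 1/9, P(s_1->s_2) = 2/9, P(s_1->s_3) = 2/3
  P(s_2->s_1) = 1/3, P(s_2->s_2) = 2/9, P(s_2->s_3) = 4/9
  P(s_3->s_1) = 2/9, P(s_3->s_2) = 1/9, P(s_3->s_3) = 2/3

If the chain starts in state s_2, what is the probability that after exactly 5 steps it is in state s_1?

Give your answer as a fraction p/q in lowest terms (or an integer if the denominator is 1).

Computing P^5 by repeated multiplication:
P^1 =
  s_1: [1/9, 2/9, 2/3]
  s_2: [1/3, 2/9, 4/9]
  s_3: [2/9, 1/9, 2/3]
P^2 =
  s_1: [19/81, 4/27, 50/81]
  s_2: [17/81, 14/81, 50/81]
  s_3: [17/81, 4/27, 52/81]
P^3 =
  s_1: [155/729, 112/729, 154/243]
  s_2: [53/243, 112/729, 458/729]
  s_3: [157/729, 110/729, 154/243]
P^4 =
  s_1: [1415/6561, 332/2187, 4150/6561]
  s_2: [1411/6561, 1000/6561, 4150/6561]
  s_3: [1411/6561, 332/2187, 4154/6561]
P^5 =
  s_1: [12703/59049, 8972/59049, 12458/19683]
  s_2: [4237/19683, 8972/59049, 37366/59049]
  s_3: [12707/59049, 8968/59049, 12458/19683]

(P^5)[s_2 -> s_1] = 4237/19683

Answer: 4237/19683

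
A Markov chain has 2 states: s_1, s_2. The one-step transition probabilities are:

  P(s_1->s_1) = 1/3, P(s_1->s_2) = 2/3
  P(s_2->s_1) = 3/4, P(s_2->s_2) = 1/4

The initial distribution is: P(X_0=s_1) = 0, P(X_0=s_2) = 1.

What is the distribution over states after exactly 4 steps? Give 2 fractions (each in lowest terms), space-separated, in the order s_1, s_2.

Answer: 1183/2304 1121/2304

Derivation:
Propagating the distribution step by step (d_{t+1} = d_t * P):
d_0 = (s_1=0, s_2=1)
  d_1[s_1] = 0*1/3 + 1*3/4 = 3/4
  d_1[s_2] = 0*2/3 + 1*1/4 = 1/4
d_1 = (s_1=3/4, s_2=1/4)
  d_2[s_1] = 3/4*1/3 + 1/4*3/4 = 7/16
  d_2[s_2] = 3/4*2/3 + 1/4*1/4 = 9/16
d_2 = (s_1=7/16, s_2=9/16)
  d_3[s_1] = 7/16*1/3 + 9/16*3/4 = 109/192
  d_3[s_2] = 7/16*2/3 + 9/16*1/4 = 83/192
d_3 = (s_1=109/192, s_2=83/192)
  d_4[s_1] = 109/192*1/3 + 83/192*3/4 = 1183/2304
  d_4[s_2] = 109/192*2/3 + 83/192*1/4 = 1121/2304
d_4 = (s_1=1183/2304, s_2=1121/2304)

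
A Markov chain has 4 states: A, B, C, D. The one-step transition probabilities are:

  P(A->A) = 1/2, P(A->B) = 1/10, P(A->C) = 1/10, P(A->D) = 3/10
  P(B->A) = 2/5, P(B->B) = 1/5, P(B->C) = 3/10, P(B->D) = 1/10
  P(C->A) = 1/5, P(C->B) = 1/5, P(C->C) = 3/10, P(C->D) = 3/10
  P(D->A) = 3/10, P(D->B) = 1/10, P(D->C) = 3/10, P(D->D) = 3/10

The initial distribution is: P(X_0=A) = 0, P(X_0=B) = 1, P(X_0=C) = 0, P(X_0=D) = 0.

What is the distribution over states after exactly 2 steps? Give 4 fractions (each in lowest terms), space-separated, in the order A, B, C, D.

Answer: 37/100 3/20 11/50 13/50

Derivation:
Propagating the distribution step by step (d_{t+1} = d_t * P):
d_0 = (A=0, B=1, C=0, D=0)
  d_1[A] = 0*1/2 + 1*2/5 + 0*1/5 + 0*3/10 = 2/5
  d_1[B] = 0*1/10 + 1*1/5 + 0*1/5 + 0*1/10 = 1/5
  d_1[C] = 0*1/10 + 1*3/10 + 0*3/10 + 0*3/10 = 3/10
  d_1[D] = 0*3/10 + 1*1/10 + 0*3/10 + 0*3/10 = 1/10
d_1 = (A=2/5, B=1/5, C=3/10, D=1/10)
  d_2[A] = 2/5*1/2 + 1/5*2/5 + 3/10*1/5 + 1/10*3/10 = 37/100
  d_2[B] = 2/5*1/10 + 1/5*1/5 + 3/10*1/5 + 1/10*1/10 = 3/20
  d_2[C] = 2/5*1/10 + 1/5*3/10 + 3/10*3/10 + 1/10*3/10 = 11/50
  d_2[D] = 2/5*3/10 + 1/5*1/10 + 3/10*3/10 + 1/10*3/10 = 13/50
d_2 = (A=37/100, B=3/20, C=11/50, D=13/50)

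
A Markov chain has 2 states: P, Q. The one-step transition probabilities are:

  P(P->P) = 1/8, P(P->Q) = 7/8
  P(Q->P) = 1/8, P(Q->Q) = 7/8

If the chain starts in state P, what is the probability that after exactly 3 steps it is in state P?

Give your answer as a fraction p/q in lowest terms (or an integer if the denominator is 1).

Computing P^3 by repeated multiplication:
P^1 =
  P: [1/8, 7/8]
  Q: [1/8, 7/8]
P^2 =
  P: [1/8, 7/8]
  Q: [1/8, 7/8]
P^3 =
  P: [1/8, 7/8]
  Q: [1/8, 7/8]

(P^3)[P -> P] = 1/8

Answer: 1/8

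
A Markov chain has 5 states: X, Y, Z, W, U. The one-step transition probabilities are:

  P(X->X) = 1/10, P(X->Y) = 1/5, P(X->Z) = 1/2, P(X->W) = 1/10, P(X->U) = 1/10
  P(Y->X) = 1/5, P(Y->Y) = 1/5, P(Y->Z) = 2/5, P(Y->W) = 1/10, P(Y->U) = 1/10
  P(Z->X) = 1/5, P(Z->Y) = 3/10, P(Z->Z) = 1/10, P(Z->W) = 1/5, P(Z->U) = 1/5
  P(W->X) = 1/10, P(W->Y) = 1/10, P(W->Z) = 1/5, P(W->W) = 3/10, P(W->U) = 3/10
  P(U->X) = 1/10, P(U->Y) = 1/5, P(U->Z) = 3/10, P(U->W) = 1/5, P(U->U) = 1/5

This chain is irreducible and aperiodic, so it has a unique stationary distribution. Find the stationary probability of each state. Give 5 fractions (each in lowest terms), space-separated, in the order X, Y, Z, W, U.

Answer: 11/74 31/148 41/148 27/148 27/148

Derivation:
The stationary distribution satisfies pi = pi * P, i.e.:
  pi_X = 1/10*pi_X + 1/5*pi_Y + 1/5*pi_Z + 1/10*pi_W + 1/10*pi_U
  pi_Y = 1/5*pi_X + 1/5*pi_Y + 3/10*pi_Z + 1/10*pi_W + 1/5*pi_U
  pi_Z = 1/2*pi_X + 2/5*pi_Y + 1/10*pi_Z + 1/5*pi_W + 3/10*pi_U
  pi_W = 1/10*pi_X + 1/10*pi_Y + 1/5*pi_Z + 3/10*pi_W + 1/5*pi_U
  pi_U = 1/10*pi_X + 1/10*pi_Y + 1/5*pi_Z + 3/10*pi_W + 1/5*pi_U
with normalization: pi_X + pi_Y + pi_Z + pi_W + pi_U = 1.

Using the first 4 balance equations plus normalization, the linear system A*pi = b is:
  [-9/10, 1/5, 1/5, 1/10, 1/10] . pi = 0
  [1/5, -4/5, 3/10, 1/10, 1/5] . pi = 0
  [1/2, 2/5, -9/10, 1/5, 3/10] . pi = 0
  [1/10, 1/10, 1/5, -7/10, 1/5] . pi = 0
  [1, 1, 1, 1, 1] . pi = 1

Solving yields:
  pi_X = 11/74
  pi_Y = 31/148
  pi_Z = 41/148
  pi_W = 27/148
  pi_U = 27/148

Verification (pi * P):
  11/74*1/10 + 31/148*1/5 + 41/148*1/5 + 27/148*1/10 + 27/148*1/10 = 11/74 = pi_X  (ok)
  11/74*1/5 + 31/148*1/5 + 41/148*3/10 + 27/148*1/10 + 27/148*1/5 = 31/148 = pi_Y  (ok)
  11/74*1/2 + 31/148*2/5 + 41/148*1/10 + 27/148*1/5 + 27/148*3/10 = 41/148 = pi_Z  (ok)
  11/74*1/10 + 31/148*1/10 + 41/148*1/5 + 27/148*3/10 + 27/148*1/5 = 27/148 = pi_W  (ok)
  11/74*1/10 + 31/148*1/10 + 41/148*1/5 + 27/148*3/10 + 27/148*1/5 = 27/148 = pi_U  (ok)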